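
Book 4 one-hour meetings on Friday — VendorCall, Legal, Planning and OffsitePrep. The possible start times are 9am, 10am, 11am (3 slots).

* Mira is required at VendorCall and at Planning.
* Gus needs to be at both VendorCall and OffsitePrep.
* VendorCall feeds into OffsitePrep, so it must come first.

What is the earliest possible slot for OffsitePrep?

Precedence pushes OffsitePrep to at least 10am.
OffsitePrep at 10am is achievable: Planning=10am; VendorCall=9am; OffsitePrep=10am; Legal=9am.

10am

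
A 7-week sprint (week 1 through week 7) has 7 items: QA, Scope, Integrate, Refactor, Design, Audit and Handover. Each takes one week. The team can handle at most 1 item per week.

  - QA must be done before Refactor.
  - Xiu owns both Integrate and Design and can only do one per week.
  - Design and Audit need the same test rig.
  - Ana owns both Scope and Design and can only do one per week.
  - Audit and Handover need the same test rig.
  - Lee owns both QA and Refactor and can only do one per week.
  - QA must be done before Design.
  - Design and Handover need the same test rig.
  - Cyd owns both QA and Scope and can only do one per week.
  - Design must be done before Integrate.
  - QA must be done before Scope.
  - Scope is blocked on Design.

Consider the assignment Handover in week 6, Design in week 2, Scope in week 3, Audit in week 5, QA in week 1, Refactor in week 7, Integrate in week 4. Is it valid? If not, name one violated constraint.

Lee owns both QA and Refactor and can only do one per week — holds.
QA must be done before Refactor — holds.
Scope is blocked on Design — holds.
Design must be done before Integrate — holds.
Audit and Handover need the same test rig — holds.
Design and Audit need the same test rig — holds.
QA must be done before Design — holds.
Ana owns both Scope and Design and can only do one per week — holds.
The team can handle at most 1 item per week — holds.
Design and Handover need the same test rig — holds.
QA must be done before Scope — holds.
Cyd owns both QA and Scope and can only do one per week — holds.
Xiu owns both Integrate and Design and can only do one per week — holds.

Yes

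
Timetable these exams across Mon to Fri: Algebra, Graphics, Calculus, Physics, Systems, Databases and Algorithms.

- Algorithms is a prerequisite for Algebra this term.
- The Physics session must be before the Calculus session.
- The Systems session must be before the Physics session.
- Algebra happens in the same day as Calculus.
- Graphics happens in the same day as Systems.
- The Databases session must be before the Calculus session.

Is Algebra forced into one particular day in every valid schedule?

Algebra can be Wed (e.g. Algorithms -> Mon; Graphics -> Mon; Algebra -> Wed; Physics -> Tue; Databases -> Mon; Calculus -> Wed; Systems -> Mon) or Thu (e.g. Calculus=Thu, Systems=Mon, Algebra=Thu, Graphics=Mon, Algorithms=Mon, Databases=Mon, Physics=Tue).

No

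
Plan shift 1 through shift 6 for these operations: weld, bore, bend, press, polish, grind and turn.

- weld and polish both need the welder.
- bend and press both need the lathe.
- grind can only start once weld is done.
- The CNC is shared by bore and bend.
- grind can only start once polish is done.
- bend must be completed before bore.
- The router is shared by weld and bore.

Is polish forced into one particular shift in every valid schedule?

No

polish can be shift 1 (e.g. grind in shift 3; press in shift 2; turn in shift 1; bend in shift 1; bore in shift 3; polish in shift 1; weld in shift 2) or shift 2 (e.g. press=shift 2, bore=shift 2, bend=shift 1, weld=shift 1, polish=shift 2, turn=shift 1, grind=shift 3).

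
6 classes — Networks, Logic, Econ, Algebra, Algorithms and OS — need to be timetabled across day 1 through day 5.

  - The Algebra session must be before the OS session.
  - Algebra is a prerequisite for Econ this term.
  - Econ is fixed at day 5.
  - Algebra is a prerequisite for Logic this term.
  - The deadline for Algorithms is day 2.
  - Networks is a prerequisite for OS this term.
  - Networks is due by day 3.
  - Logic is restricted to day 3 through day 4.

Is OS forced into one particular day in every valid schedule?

No

OS can be day 2 (e.g. Econ=day 5; Algebra=day 1; Logic=day 3; Algorithms=day 1; OS=day 2; Networks=day 1) or day 3 (e.g. Econ -> day 5, Algebra -> day 1, Algorithms -> day 1, OS -> day 3, Networks -> day 1, Logic -> day 3).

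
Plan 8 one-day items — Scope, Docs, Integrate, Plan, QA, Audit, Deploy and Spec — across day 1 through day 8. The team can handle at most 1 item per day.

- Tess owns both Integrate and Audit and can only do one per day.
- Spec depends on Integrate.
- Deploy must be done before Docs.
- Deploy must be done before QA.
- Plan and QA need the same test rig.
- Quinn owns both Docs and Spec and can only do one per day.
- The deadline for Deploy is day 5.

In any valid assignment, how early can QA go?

Precedence pushes QA to at least day 2.
QA at day 2 is achievable: Scope in day 6; Plan in day 7; Spec in day 5; QA in day 2; Integrate in day 4; Docs in day 3; Audit in day 8; Deploy in day 1.

day 2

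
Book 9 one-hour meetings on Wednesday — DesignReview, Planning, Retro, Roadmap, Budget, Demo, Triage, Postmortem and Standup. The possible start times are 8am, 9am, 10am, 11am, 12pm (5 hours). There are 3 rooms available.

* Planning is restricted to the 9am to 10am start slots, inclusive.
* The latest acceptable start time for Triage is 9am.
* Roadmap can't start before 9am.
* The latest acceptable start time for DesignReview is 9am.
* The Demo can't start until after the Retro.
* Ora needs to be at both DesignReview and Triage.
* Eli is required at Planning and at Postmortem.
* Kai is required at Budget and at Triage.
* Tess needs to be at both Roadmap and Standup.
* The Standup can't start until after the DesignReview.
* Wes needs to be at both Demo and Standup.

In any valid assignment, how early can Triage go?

Triage's own window allows nothing later than 9am.
Triage at 8am is achievable: Roadmap=9am, Retro=8am, Budget=10am, Postmortem=8am, Standup=11am, Triage=8am, Demo=10am, Planning=9am, DesignReview=9am.

8am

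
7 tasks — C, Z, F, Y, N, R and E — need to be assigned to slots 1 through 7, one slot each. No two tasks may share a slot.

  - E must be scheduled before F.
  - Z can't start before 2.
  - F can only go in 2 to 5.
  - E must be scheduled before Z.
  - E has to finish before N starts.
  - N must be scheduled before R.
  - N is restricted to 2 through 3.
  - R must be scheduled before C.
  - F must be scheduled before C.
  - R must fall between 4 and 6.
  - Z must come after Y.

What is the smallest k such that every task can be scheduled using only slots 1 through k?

7 slots

The precedence chain requires at least 4 distinct slots.
With at most 1 per slot and 7 tasks, at least 7 slots are needed.
Propagating the time windows through the other constraints, C can't land before 5, so the schedule must run through at least slot 5.
7 works (last occupied slot: 7): for example E=1; C=7; N=2; F=3; Y=5; R=4; Z=6.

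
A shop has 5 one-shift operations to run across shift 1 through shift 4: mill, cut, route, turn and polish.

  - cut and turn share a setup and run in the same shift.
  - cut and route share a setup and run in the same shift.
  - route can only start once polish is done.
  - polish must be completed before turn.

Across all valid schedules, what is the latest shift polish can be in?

shift 3

Downstream work caps polish at shift 3.
polish at shift 3 is achievable: route=shift 4; mill=shift 1; turn=shift 4; cut=shift 4; polish=shift 3.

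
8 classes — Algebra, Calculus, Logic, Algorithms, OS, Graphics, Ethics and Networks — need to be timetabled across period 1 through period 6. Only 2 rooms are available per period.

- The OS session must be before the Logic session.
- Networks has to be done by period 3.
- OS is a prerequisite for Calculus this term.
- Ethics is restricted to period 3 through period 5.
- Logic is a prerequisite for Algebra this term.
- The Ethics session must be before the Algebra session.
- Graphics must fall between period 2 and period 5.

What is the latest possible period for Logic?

Precedence pushes Logic to at least period 2; downstream work caps Logic at period 5.
Logic at period 5 is achievable: Algorithms in period 3; Logic in period 5; Calculus in period 2; OS in period 1; Ethics in period 3; Graphics in period 2; Algebra in period 6; Networks in period 1.

period 5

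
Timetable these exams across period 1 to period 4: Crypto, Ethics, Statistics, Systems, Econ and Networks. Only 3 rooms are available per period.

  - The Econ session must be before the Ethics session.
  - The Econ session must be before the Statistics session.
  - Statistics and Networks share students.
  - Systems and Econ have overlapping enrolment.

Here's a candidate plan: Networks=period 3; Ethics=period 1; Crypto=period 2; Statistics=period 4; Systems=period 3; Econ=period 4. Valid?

Statistics and Networks share students — holds.
Systems and Econ have overlapping enrolment — holds.
Only 3 rooms are available per period — holds.
The Econ session must be before the Statistics session — violated.
The Econ session must be before the Ethics session — violated.

Invalid. The Econ session must be before the Ethics session.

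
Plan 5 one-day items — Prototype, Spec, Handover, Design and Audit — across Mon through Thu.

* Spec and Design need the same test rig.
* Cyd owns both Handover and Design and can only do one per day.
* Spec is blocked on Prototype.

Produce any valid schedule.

Design -> Wed; Audit -> Mon; Spec -> Tue; Handover -> Mon; Prototype -> Mon

Checking: Prototype(Mon) before Spec(Tue); Spec(Tue) != Design(Wed); Handover(Mon) != Design(Wed).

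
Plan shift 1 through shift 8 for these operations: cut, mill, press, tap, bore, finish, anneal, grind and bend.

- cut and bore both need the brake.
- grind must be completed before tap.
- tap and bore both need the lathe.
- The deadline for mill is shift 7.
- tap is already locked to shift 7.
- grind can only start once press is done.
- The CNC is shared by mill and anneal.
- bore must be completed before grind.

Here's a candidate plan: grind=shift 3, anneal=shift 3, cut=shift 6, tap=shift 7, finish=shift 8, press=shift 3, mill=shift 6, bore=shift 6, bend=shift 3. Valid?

No. bore must be completed before grind is not satisfied.

bore must be completed before grind — violated.
The deadline for mill is shift 7 — holds.
tap is already locked to shift 7 — holds.
grind can only start once press is done — violated.
The CNC is shared by mill and anneal — holds.
tap and bore both need the lathe — holds.
cut and bore both need the brake — violated.
grind must be completed before tap — holds.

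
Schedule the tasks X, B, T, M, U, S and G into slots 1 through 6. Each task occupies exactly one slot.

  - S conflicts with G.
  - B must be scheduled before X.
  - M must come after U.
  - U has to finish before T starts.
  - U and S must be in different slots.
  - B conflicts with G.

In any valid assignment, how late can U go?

Downstream work caps U at 5.
U at 5 is achievable: B -> 1; X -> 2; U -> 5; G -> 2; M -> 6; S -> 1; T -> 6.

5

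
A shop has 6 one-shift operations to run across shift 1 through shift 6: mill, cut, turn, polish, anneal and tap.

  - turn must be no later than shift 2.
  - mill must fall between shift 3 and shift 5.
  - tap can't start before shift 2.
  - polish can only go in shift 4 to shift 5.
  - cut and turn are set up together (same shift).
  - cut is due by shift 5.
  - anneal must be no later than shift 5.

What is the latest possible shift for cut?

shift 2

Cut's own window allows nothing later than shift 5; cut must be in the same shift as turn, which can't be after shift 2, so cut is at most shift 2.
cut at shift 2 is achievable: tap=shift 2; polish=shift 4; cut=shift 2; turn=shift 2; mill=shift 3; anneal=shift 1.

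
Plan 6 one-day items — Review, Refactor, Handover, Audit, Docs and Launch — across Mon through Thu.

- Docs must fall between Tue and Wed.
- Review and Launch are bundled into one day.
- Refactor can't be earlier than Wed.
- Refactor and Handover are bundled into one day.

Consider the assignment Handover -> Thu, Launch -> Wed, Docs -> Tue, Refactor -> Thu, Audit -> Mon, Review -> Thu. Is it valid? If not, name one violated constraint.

Refactor and Handover are bundled into one day — holds.
Docs must fall between Tue and Wed — holds.
Refactor can't be earlier than Wed — holds.
Review and Launch are bundled into one day — violated.

Invalid. Review and Launch are bundled into one day.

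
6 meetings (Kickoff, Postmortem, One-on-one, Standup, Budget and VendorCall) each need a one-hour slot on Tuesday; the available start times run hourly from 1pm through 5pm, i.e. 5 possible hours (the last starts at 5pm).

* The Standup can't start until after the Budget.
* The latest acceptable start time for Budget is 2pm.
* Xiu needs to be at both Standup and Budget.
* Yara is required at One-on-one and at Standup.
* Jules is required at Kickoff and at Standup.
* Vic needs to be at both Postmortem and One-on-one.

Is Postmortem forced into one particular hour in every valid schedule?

Postmortem can be 1pm (e.g. Standup=2pm, Budget=1pm, Kickoff=1pm, VendorCall=1pm, One-on-one=3pm, Postmortem=1pm) or 2pm (e.g. One-on-one=1pm; VendorCall=1pm; Kickoff=1pm; Budget=1pm; Standup=2pm; Postmortem=2pm).

No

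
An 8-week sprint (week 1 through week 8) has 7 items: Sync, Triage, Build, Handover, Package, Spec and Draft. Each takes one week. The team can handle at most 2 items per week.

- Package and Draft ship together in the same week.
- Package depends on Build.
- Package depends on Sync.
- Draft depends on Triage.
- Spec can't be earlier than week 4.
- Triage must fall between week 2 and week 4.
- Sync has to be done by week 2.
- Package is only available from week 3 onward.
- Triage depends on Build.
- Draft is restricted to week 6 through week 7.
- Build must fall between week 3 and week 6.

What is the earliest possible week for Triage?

Triage is available from week 2; precedence pushes Triage to at least week 4; Triage's own window allows nothing later than week 4.
Triage at week 4 is achievable: Sync in week 1, Spec in week 4, Draft in week 6, Package in week 6, Build in week 3, Handover in week 1, Triage in week 4.

week 4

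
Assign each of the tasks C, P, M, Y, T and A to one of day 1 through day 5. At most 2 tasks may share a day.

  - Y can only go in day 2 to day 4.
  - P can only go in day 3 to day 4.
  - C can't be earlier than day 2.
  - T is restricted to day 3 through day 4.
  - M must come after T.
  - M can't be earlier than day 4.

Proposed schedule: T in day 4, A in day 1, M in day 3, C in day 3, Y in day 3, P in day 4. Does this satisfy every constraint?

C can't be earlier than day 2 — holds.
M must come after T — violated.
M can't be earlier than day 4 — violated.
P can only go in day 3 to day 4 — holds.
T is restricted to day 3 through day 4 — holds.
At most 2 tasks may share a day — violated.
Y can only go in day 2 to day 4 — holds.

No. M can't be earlier than day 4 is not satisfied.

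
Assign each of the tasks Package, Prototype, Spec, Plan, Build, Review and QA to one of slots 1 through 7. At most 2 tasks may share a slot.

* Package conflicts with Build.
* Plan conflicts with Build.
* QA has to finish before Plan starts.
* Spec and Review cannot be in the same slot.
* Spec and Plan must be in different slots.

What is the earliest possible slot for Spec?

Spec at 1 is achievable: Prototype=3; Review=4; Plan=2; QA=1; Spec=1; Package=2; Build=3.

1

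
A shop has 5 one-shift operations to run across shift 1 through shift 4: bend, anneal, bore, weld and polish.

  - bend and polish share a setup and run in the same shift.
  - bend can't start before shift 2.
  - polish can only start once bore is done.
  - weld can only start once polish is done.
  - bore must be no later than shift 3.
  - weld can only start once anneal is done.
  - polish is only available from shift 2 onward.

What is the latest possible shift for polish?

shift 3

Polish is available from shift 2; downstream work caps polish at shift 3.
polish at shift 3 is achievable: anneal=shift 1, bore=shift 1, bend=shift 3, polish=shift 3, weld=shift 4.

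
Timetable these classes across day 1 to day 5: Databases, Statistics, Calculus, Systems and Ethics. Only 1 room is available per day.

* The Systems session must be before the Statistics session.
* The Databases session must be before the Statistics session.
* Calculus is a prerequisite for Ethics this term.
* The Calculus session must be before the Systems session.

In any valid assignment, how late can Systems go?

day 4

Precedence pushes Systems to at least day 2; downstream work caps Systems at day 4.
Systems at day 4 is achievable: Statistics -> day 5, Databases -> day 2, Systems -> day 4, Ethics -> day 3, Calculus -> day 1.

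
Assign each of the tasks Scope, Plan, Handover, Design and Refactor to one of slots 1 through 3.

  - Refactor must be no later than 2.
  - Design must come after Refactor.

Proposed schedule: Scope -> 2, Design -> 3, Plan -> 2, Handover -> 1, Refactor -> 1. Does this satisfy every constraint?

Valid

Design must come after Refactor — holds.
Refactor must be no later than 2 — holds.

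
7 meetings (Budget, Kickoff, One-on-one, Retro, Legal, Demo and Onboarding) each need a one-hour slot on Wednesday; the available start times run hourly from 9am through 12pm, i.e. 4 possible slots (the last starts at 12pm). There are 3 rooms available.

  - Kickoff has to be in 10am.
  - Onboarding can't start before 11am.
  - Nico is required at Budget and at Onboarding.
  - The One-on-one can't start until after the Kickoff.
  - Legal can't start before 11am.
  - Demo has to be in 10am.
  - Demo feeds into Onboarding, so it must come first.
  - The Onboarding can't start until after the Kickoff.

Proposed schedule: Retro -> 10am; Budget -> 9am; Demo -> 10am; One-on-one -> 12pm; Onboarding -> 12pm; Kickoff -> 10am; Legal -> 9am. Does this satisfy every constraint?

Invalid. Legal can't start before 11am.

Demo feeds into Onboarding, so it must come first — holds.
The One-on-one can't start until after the Kickoff — holds.
Demo has to be in 10am — holds.
Nico is required at Budget and at Onboarding — holds.
There are 3 rooms available — holds.
The Onboarding can't start until after the Kickoff — holds.
Legal can't start before 11am — violated.
Kickoff has to be in 10am — holds.
Onboarding can't start before 11am — holds.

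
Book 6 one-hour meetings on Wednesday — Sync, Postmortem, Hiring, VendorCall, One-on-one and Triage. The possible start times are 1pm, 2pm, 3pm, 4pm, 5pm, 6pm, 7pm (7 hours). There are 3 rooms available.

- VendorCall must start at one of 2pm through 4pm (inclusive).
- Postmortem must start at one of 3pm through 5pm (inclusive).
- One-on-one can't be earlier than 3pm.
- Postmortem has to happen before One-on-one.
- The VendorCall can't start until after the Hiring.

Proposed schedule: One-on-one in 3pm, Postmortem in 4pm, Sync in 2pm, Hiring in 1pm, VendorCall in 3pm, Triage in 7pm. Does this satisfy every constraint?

One-on-one can't be earlier than 3pm — holds.
Postmortem has to happen before One-on-one — violated.
The VendorCall can't start until after the Hiring — holds.
There are 3 rooms available — holds.
VendorCall must start at one of 2pm through 4pm (inclusive) — holds.
Postmortem must start at one of 3pm through 5pm (inclusive) — holds.

No — it violates: Postmortem has to happen before One-on-one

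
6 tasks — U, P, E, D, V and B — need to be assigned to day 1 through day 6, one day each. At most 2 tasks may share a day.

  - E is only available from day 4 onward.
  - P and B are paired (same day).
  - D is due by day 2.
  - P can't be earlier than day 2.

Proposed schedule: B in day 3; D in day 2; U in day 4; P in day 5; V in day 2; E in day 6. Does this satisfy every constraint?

No — it violates: P and B are paired (same day)

E is only available from day 4 onward — holds.
P can't be earlier than day 2 — holds.
At most 2 tasks may share a day — holds.
D is due by day 2 — holds.
P and B are paired (same day) — violated.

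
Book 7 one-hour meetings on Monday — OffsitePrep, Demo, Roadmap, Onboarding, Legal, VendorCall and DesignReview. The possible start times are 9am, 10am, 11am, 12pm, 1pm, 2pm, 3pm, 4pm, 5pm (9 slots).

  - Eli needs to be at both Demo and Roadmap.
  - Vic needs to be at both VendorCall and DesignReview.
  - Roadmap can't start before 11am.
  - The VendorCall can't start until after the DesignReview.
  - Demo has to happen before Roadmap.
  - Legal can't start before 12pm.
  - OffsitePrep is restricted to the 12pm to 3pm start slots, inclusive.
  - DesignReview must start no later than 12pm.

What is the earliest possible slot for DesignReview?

9am

DesignReview's own window allows nothing later than 12pm.
DesignReview at 9am is achievable: VendorCall in 10am, OffsitePrep in 12pm, Roadmap in 11am, Legal in 12pm, Demo in 9am, DesignReview in 9am, Onboarding in 9am.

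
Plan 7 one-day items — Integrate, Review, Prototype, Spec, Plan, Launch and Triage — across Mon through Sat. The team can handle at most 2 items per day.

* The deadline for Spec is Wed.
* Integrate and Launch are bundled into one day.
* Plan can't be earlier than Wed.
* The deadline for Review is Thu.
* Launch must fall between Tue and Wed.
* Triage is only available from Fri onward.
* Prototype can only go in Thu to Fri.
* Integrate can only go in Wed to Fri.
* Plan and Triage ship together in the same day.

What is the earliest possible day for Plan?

Fri

Plan is available from Wed; Plan must be in the same day as Triage, which can't be before Fri, so Plan is at least Fri.
Plan at Fri is achievable: Integrate=Wed; Spec=Mon; Review=Mon; Triage=Fri; Launch=Wed; Prototype=Thu; Plan=Fri.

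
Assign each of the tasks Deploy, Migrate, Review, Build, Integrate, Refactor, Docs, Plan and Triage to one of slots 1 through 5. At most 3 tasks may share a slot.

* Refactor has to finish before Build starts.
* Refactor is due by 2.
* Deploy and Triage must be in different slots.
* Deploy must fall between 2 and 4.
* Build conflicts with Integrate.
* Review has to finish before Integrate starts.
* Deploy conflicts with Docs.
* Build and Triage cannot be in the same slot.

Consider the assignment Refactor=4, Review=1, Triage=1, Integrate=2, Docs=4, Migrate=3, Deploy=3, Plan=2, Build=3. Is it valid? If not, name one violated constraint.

No. Refactor is due by 2 is not satisfied.

At most 3 tasks may share a slot — holds.
Deploy and Triage must be in different slots — holds.
Build conflicts with Integrate — holds.
Refactor has to finish before Build starts — violated.
Refactor is due by 2 — violated.
Review has to finish before Integrate starts — holds.
Deploy conflicts with Docs — holds.
Build and Triage cannot be in the same slot — holds.
Deploy must fall between 2 and 4 — holds.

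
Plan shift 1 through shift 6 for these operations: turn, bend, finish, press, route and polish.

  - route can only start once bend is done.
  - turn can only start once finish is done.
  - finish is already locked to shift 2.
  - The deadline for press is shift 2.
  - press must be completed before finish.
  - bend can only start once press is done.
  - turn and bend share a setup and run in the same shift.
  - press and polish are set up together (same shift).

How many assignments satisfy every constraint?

6

Splitting on turn: it can be shift 3 (3), shift 4 (2), shift 5 (1). Listing each branch's schedules as (bend, finish, press, route, polish) by shift number:
turn=shift 3: (3,2,1,4,1) (3,2,1,5,1) (3,2,1,6,1) — 3.
turn=shift 4: (4,2,1,5,1) (4,2,1,6,1) — 2.
turn=shift 5: (5,2,1,6,1) — 1.
Summing: 3 + 2 + 1 = 6.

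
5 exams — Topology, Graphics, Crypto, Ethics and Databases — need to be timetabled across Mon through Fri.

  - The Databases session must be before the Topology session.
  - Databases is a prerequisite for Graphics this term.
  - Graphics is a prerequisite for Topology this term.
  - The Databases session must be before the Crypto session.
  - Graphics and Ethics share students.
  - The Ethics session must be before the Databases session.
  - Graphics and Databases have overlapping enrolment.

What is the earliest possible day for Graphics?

Precedence pushes Graphics to at least Wed; downstream work caps Graphics at Thu.
Graphics at Wed is achievable: Graphics in Wed; Ethics in Mon; Topology in Thu; Databases in Tue; Crypto in Wed.

Wed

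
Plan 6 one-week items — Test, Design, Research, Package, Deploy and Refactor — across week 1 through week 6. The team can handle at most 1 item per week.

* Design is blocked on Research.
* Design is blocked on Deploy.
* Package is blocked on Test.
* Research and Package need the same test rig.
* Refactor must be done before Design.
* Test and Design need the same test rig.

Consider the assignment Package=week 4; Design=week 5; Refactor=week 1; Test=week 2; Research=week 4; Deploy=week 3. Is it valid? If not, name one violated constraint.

Refactor must be done before Design — holds.
The team can handle at most 1 item per week — violated.
Design is blocked on Deploy — holds.
Design is blocked on Research — holds.
Test and Design need the same test rig — holds.
Research and Package need the same test rig — violated.
Package is blocked on Test — holds.

No. Research and Package need the same test rig is not satisfied.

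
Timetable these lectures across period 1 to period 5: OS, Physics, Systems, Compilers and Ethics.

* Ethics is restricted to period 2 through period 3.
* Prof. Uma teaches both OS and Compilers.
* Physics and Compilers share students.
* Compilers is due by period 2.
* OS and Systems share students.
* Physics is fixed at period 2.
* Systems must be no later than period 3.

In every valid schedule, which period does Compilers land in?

period 1

Compilers's window is period 1–period 2.
Physics is fixed at period 2, and Compilers can't share a period with Physics.
So Compilers must be period 1.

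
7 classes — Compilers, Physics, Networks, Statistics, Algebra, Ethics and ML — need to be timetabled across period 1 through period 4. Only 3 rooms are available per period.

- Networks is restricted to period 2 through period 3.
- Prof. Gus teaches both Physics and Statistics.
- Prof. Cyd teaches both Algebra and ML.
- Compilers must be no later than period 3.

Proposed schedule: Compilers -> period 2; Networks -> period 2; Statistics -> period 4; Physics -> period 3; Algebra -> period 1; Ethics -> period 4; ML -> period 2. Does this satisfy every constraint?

Compilers must be no later than period 3 — holds.
Prof. Gus teaches both Physics and Statistics — holds.
Networks is restricted to period 2 through period 3 — holds.
Prof. Cyd teaches both Algebra and ML — holds.
Only 3 rooms are available per period — holds.

Yes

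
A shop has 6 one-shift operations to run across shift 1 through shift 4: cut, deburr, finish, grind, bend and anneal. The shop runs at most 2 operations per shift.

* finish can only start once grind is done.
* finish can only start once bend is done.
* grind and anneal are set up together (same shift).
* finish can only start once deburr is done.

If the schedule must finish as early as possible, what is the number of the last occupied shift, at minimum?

The precedence chain requires at least 2 distinct shifts.
With at most 2 per shift and 6 operations, at least 3 shifts are needed.
3 works (last occupied shift: shift 3): for example cut in shift 3, deburr in shift 1, anneal in shift 2, bend in shift 1, grind in shift 2, finish in shift 3.

shift 3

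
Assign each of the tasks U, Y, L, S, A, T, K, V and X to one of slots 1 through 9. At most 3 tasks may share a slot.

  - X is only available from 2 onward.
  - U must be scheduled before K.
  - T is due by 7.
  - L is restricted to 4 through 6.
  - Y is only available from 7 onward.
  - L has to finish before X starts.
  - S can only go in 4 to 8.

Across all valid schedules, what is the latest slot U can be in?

8

Downstream work caps U at 8.
U at 8 is achievable: T -> 1, V -> 1, S -> 4, X -> 5, U -> 8, Y -> 7, A -> 1, K -> 9, L -> 4.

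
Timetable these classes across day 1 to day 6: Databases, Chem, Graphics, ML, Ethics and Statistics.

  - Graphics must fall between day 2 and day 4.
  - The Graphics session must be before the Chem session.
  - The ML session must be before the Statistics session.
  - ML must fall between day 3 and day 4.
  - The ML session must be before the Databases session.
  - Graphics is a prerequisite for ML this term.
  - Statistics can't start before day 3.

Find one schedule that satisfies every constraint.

Statistics -> day 4, Graphics -> day 2, Chem -> day 3, Ethics -> day 1, Databases -> day 4, ML -> day 3

Checking: Graphics(day 2) before ML(day 3); Graphics(day 2) before Chem(day 3); ML(day 3) before Statistics(day 4); ML(day 3) before Databases(day 4); Graphics=day 2 in [day 2,day 4]; Statistics=day 4 in [day 3,day 6]; ML=day 3 in [day 3,day 4].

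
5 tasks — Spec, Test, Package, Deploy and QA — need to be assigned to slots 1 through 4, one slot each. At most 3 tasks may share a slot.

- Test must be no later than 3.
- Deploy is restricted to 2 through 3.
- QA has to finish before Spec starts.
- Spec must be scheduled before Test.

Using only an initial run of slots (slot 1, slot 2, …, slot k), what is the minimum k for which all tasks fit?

The precedence chain requires at least 3 distinct slots.
With at most 3 per slot and 5 tasks, at least 2 slots are needed.
3 works (last occupied slot: 3): for example Test=3; Spec=2; QA=1; Package=1; Deploy=2.

3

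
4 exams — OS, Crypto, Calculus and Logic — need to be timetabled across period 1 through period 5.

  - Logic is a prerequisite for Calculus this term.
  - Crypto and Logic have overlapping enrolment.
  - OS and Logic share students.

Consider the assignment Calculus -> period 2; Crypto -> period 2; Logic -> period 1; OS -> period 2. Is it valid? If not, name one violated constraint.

Logic is a prerequisite for Calculus this term — holds.
Crypto and Logic have overlapping enrolment — holds.
OS and Logic share students — holds.

Yes, all constraints hold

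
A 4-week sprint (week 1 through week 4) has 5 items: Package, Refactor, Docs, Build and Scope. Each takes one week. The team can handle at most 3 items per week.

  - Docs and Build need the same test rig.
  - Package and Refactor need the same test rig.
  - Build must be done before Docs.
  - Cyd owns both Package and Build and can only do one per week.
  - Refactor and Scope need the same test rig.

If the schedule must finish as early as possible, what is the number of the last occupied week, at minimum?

The precedence chain requires at least 2 distinct weeks.
With at most 3 per week and 5 work items, at least 2 weeks are needed.
2 works (last occupied week: week 2): for example Package=week 2; Scope=week 2; Docs=week 2; Refactor=week 1; Build=week 1.

week 2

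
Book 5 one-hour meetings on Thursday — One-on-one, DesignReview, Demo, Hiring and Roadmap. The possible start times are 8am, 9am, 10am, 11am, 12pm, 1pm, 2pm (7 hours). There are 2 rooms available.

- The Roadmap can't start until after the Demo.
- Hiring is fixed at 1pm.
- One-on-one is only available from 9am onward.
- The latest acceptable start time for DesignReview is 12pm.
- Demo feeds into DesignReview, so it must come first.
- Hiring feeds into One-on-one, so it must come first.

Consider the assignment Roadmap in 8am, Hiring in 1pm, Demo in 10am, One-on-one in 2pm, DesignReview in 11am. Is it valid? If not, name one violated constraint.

Invalid. The Roadmap can't start until after the Demo.

One-on-one is only available from 9am onward — holds.
The Roadmap can't start until after the Demo — violated.
Hiring feeds into One-on-one, so it must come first — holds.
Hiring is fixed at 1pm — holds.
There are 2 rooms available — holds.
Demo feeds into DesignReview, so it must come first — holds.
The latest acceptable start time for DesignReview is 12pm — holds.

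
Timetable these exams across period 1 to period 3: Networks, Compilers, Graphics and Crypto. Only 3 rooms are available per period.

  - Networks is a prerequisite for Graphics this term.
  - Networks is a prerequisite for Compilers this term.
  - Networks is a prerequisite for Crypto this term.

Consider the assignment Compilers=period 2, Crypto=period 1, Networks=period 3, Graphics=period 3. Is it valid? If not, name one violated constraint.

Only 3 rooms are available per period — holds.
Networks is a prerequisite for Compilers this term — violated.
Networks is a prerequisite for Graphics this term — violated.
Networks is a prerequisite for Crypto this term — violated.

No. Networks is a prerequisite for Crypto this term is not satisfied.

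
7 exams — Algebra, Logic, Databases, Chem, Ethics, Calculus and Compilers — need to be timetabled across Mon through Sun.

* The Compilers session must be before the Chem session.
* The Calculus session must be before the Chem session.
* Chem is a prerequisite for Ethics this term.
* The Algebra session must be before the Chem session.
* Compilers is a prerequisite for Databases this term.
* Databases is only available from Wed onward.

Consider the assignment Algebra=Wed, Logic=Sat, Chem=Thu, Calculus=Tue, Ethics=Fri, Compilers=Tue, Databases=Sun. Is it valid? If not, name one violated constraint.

Yes, all constraints hold

The Compilers session must be before the Chem session — holds.
Chem is a prerequisite for Ethics this term — holds.
Compilers is a prerequisite for Databases this term — holds.
Databases is only available from Wed onward — holds.
The Algebra session must be before the Chem session — holds.
The Calculus session must be before the Chem session — holds.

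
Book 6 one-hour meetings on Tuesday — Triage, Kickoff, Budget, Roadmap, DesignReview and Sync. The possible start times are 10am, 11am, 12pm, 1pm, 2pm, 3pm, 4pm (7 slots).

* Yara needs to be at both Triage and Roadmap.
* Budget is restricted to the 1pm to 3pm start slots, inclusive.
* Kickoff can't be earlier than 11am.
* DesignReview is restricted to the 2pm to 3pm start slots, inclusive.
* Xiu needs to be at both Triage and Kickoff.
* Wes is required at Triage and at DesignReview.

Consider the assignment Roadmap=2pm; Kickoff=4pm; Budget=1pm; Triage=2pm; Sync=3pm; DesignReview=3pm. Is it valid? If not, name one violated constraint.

No. Yara needs to be at both Triage and Roadmap is not satisfied.

Wes is required at Triage and at DesignReview — holds.
Budget is restricted to the 1pm to 3pm start slots, inclusive — holds.
Kickoff can't be earlier than 11am — holds.
Yara needs to be at both Triage and Roadmap — violated.
DesignReview is restricted to the 2pm to 3pm start slots, inclusive — holds.
Xiu needs to be at both Triage and Kickoff — holds.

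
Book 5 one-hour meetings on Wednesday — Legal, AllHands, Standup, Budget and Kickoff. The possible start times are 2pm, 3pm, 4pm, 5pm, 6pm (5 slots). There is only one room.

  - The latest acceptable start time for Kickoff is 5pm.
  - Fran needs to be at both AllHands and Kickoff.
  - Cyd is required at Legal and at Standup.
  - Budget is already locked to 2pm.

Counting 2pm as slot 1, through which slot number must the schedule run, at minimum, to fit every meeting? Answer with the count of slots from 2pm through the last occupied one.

With at most 1 per slot and 5 meetings, at least 5 slots are needed.
5 works (last occupied slot: 6pm): for example AllHands -> 5pm; Kickoff -> 3pm; Budget -> 2pm; Standup -> 6pm; Legal -> 4pm.

5 slots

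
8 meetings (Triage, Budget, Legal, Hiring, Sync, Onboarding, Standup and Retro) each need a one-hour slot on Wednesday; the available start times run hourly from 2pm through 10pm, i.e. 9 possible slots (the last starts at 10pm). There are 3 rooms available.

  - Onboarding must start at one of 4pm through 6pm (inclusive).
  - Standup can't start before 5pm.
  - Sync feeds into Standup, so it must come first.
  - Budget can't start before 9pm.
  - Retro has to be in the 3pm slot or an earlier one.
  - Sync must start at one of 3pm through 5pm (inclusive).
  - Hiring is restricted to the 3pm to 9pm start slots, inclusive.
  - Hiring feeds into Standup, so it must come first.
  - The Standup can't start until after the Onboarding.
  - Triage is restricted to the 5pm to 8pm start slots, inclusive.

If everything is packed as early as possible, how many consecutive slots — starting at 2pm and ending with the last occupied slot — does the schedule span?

8 slots

The precedence chain requires at least 2 distinct slots.
With at most 3 per slot and 8 meetings, at least 3 slots are needed.
Budget can't be placed before 9pm — that is slot 8 counting from 2pm — so the schedule must run through at least 8 slots.
8 works (last occupied slot: 9pm): for example Onboarding -> 4pm, Retro -> 2pm, Hiring -> 3pm, Legal -> 2pm, Sync -> 3pm, Budget -> 9pm, Standup -> 5pm, Triage -> 5pm.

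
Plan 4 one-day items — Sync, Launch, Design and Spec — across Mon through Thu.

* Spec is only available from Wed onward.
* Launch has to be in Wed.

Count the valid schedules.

32

Splitting on Sync: it can be Mon (8), Tue (8), Wed (8), Thu (8). Listing each branch's schedules as (Launch, Design, Spec):
Sync=Mon: (Wed,Mon,Wed) (Wed,Mon,Thu) (Wed,Tue,Wed) (Wed,Tue,Thu) (Wed,Wed,Wed) (Wed,Wed,Thu) (Wed,Thu,Wed) (Wed,Thu,Thu) — 8.
Sync=Tue: (Wed,Mon,Wed) (Wed,Mon,Thu) (Wed,Tue,Wed) (Wed,Tue,Thu) (Wed,Wed,Wed) (Wed,Wed,Thu) (Wed,Thu,Wed) (Wed,Thu,Thu) — 8.
Sync=Wed: (Wed,Mon,Wed) (Wed,Mon,Thu) (Wed,Tue,Wed) (Wed,Tue,Thu) (Wed,Wed,Wed) (Wed,Wed,Thu) (Wed,Thu,Wed) (Wed,Thu,Thu) — 8.
Sync=Thu: (Wed,Mon,Wed) (Wed,Mon,Thu) (Wed,Tue,Wed) (Wed,Tue,Thu) (Wed,Wed,Wed) (Wed,Wed,Thu) (Wed,Thu,Wed) (Wed,Thu,Thu) — 8.
Summing: 8 + 8 + 8 + 8 = 32.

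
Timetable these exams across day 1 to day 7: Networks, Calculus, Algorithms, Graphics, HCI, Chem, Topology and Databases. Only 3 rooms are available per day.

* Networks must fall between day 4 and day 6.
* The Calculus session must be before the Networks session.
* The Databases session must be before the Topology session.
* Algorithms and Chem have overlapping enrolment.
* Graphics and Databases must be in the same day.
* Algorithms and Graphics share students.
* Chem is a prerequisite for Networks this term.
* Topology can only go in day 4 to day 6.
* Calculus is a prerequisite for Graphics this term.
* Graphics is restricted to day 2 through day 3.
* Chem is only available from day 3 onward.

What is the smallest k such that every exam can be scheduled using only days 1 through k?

4

The precedence chain requires at least 3 distinct days.
With at most 3 per day and 8 exams, at least 3 days are needed.
Networks can't be placed before day 4, so the schedule must run through at least day 4.
4 works (last occupied day: day 4): for example Calculus in day 1, HCI in day 1, Algorithms in day 1, Networks in day 4, Graphics in day 2, Chem in day 3, Topology in day 4, Databases in day 2.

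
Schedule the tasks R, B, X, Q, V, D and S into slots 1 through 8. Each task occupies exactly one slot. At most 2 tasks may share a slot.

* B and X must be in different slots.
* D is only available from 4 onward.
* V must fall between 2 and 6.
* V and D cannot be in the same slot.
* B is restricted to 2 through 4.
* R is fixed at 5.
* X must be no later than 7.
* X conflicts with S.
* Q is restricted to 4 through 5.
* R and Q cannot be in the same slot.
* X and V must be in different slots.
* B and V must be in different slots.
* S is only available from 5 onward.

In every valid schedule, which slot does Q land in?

Q's window is 4–5.
R is fixed at 5, and Q can't share a slot with R.
So Q must be 4.

4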